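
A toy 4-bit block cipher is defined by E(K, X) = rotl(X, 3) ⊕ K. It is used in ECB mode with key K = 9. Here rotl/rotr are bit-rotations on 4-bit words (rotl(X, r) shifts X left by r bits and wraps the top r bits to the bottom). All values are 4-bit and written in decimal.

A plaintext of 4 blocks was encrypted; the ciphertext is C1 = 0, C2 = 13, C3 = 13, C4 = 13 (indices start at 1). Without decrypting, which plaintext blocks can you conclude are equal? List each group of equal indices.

P2 = P3 = P4

ECB encrypts each block independently with the same key, so equal ciphertext blocks imply equal plaintext blocks.
C2 = C3 = C4 = 13, so P2 = P3 = P4.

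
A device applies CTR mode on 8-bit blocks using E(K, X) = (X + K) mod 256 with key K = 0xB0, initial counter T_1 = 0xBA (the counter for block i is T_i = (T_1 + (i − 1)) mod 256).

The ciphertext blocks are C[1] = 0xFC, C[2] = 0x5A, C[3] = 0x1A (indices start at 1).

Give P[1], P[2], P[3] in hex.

CTR decryption: S_i = E(K, T_i) where T_i is the counter for block i; P_i = C_i ⊕ S_i.
P[1]: T = 0xBA, S = E(K, T) = 0x6A; 0xFC ⊕ 0x6A = 0x96.
P[2]: T = 0xBB, S = E(K, T) = 0x6B; 0x5A ⊕ 0x6B = 0x31.
P[3]: T = 0xBC, S = E(K, T) = 0x6C; 0x1A ⊕ 0x6C = 0x76.

P[1] = 0x96, P[2] = 0x31, P[3] = 0x76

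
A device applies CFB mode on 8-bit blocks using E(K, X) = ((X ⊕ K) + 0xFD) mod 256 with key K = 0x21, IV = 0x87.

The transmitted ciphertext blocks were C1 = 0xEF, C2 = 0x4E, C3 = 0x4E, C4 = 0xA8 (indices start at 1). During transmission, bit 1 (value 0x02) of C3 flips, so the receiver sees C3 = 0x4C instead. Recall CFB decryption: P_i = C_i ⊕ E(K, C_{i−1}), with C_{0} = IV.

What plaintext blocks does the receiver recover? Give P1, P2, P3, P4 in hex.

Only C3 changed, to 0x4C. In CFB, a change in C_i flips the same bit in P_i and garbles P_{i+1}. Decrypting the received ciphertext:
P1: E(K, 0x87) = 0xA3; 0xEF ⊕ 0xA3 = 0x4C.
P2: E(K, 0xEF) = 0xCB; 0x4E ⊕ 0xCB = 0x85.
P3: E(K, 0x4E) = 0x6C; 0x4C ⊕ 0x6C = 0x20.
P4: E(K, 0x4C) = 0x6A; 0xA8 ⊕ 0x6A = 0xC2.
Blocks that differ from the original plaintext: P3, P4.

P1 = 0x4C, P2 = 0x85, P3 = 0x20, P4 = 0xC2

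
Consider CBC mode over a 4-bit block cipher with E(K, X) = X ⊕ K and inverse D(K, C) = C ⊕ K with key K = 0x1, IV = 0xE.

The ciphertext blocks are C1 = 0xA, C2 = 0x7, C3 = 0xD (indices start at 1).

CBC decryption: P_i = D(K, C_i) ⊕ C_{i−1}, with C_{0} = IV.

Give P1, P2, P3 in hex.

P1: D(K, 0xA) = 0xB; 0xB ⊕ 0xE = 0x5.
P2: D(K, 0x7) = 0x6; 0x6 ⊕ 0xA = 0xC.
P3: D(K, 0xD) = 0xC; 0xC ⊕ 0x7 = 0xB.

P1 = 0x5, P2 = 0xC, P3 = 0xB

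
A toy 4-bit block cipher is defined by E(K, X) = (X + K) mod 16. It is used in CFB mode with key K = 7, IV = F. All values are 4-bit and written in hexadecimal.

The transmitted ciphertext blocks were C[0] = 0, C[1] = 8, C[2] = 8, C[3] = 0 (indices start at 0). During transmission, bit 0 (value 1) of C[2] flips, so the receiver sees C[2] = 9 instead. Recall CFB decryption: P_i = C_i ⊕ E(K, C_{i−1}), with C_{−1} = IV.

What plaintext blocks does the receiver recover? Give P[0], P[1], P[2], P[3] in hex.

Only C[2] changed, to 9. In CFB, a change in C_i flips the same bit in P_i and garbles P_{i+1}. Decrypting the received ciphertext:
P[0]: E(K, F) = 6; 0 ⊕ 6 = 6.
P[1]: E(K, 0) = 7; 8 ⊕ 7 = F.
P[2]: E(K, 8) = F; 9 ⊕ F = 6.
P[3]: E(K, 9) = 0; 0 ⊕ 0 = 0.
Blocks that differ from the original plaintext: P[2], P[3].

P[0] = 6, P[1] = F, P[2] = 6, P[3] = 0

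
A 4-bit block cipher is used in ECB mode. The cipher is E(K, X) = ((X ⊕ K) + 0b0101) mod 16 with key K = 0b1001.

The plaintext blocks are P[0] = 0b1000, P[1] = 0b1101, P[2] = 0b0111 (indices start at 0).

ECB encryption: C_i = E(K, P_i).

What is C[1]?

C[1] = 0b1001

C[1]: E(K, 0b1101) = 0b1001.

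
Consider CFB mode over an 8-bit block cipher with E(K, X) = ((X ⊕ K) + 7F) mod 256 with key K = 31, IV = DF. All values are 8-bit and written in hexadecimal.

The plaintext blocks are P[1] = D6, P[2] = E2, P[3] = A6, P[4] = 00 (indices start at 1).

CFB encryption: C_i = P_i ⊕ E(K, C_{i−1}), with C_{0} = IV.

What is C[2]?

C[1]: E(K, DF) = 6D; D6 ⊕ 6D = BB.
C[2]: E(K, BB) = 09; E2 ⊕ 09 = EB.

C[2] = EB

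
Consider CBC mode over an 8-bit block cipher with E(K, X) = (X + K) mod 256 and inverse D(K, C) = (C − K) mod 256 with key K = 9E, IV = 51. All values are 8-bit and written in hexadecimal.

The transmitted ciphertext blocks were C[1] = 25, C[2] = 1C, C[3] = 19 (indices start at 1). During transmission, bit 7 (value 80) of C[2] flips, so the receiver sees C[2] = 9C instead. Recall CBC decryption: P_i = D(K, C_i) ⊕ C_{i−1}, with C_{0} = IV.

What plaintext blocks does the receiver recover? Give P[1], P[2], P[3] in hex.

P[1] = D6, P[2] = DB, P[3] = E7

Only C[2] changed, to 9C. In CBC, a change in C_i garbles P_i and flips the same bit in P_{i+1}. Decrypting the received ciphertext:
P[1]: D(K, 25) = 87; 87 ⊕ 51 = D6.
P[2]: D(K, 9C) = FE; FE ⊕ 25 = DB.
P[3]: D(K, 19) = 7B; 7B ⊕ 9C = E7.
Blocks that differ from the original plaintext: P[2], P[3].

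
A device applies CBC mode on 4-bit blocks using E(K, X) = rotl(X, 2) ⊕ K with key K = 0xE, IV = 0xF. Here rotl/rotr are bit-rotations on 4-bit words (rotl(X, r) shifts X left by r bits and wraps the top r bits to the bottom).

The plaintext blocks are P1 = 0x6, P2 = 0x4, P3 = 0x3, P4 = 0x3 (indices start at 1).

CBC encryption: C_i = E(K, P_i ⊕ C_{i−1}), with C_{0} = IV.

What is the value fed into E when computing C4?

C1: P1 ⊕ 0xF = 0x9; E(K, 0x9) = 0x8.
C2: P2 ⊕ 0x8 = 0xC; E(K, 0xC) = 0xD.
C3: P3 ⊕ 0xD = 0xE; E(K, 0xE) = 0x5.
C4: P4 ⊕ 0x5 = 0x6; E(K, 0x6) = 0x7.
So the input to E for block 4 is 0x6.

0x6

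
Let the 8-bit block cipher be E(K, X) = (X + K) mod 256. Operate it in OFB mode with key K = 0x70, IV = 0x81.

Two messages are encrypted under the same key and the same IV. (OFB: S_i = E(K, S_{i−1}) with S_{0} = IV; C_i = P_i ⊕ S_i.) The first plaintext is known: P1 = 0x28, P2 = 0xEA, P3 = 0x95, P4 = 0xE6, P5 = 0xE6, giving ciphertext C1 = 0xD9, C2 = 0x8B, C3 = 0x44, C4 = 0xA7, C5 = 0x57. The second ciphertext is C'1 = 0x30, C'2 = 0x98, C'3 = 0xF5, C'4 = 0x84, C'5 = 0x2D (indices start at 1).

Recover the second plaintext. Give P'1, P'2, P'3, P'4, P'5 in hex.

P'1 = 0xC1, P'2 = 0xF9, P'3 = 0x24, P'4 = 0xC5, P'5 = 0x9C

In OFB with a reused IV, both messages share the same keystream S_i, so C_i ⊕ C'_i = P_i ⊕ P'_i and thus P'_i = P_i ⊕ C_i ⊕ C'_i.
P'1: 0x28 ⊕ 0xD9 ⊕ 0x30 = 0xC1.
P'2: 0xEA ⊕ 0x8B ⊕ 0x98 = 0xF9.
P'3: 0x95 ⊕ 0x44 ⊕ 0xF5 = 0x24.
P'4: 0xE6 ⊕ 0xA7 ⊕ 0x84 = 0xC5.
P'5: 0xE6 ⊕ 0x57 ⊕ 0x2D = 0x9C.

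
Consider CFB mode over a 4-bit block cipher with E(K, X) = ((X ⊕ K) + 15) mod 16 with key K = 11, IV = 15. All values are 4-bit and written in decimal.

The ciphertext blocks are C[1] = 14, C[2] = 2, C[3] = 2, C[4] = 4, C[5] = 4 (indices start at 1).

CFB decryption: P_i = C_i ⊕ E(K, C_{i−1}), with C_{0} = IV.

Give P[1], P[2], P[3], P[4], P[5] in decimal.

P[1]: E(K, 15) = 3; 14 ⊕ 3 = 13.
P[2]: E(K, 14) = 4; 2 ⊕ 4 = 6.
P[3]: E(K, 2) = 8; 2 ⊕ 8 = 10.
P[4]: E(K, 2) = 8; 4 ⊕ 8 = 12.
P[5]: E(K, 4) = 14; 4 ⊕ 14 = 10.

P[1] = 13, P[2] = 6, P[3] = 10, P[4] = 12, P[5] = 10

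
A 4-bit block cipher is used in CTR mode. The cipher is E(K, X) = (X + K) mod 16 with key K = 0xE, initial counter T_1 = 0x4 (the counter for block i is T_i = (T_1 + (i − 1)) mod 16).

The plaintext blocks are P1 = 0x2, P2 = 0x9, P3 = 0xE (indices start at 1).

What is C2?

CTR encryption: S_i = E(K, T_i) where T_i is the counter for block i; C_i = P_i ⊕ S_i.
C1: T = 0x4, S = E(K, T) = 0x2; 0x2 ⊕ 0x2 = 0x0.
C2: T = 0x5, S = E(K, T) = 0x3; 0x9 ⊕ 0x3 = 0xA.

C2 = 0xA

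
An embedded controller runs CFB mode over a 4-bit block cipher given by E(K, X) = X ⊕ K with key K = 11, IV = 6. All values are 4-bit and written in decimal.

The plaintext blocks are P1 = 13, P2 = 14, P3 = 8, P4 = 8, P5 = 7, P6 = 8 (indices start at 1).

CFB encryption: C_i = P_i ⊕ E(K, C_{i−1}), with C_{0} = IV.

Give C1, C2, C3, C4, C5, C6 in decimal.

C1: E(K, 6) = 13; 13 ⊕ 13 = 0.
C2: E(K, 0) = 11; 14 ⊕ 11 = 5.
C3: E(K, 5) = 14; 8 ⊕ 14 = 6.
C4: E(K, 6) = 13; 8 ⊕ 13 = 5.
C5: E(K, 5) = 14; 7 ⊕ 14 = 9.
C6: E(K, 9) = 2; 8 ⊕ 2 = 10.

C1 = 0, C2 = 5, C3 = 6, C4 = 5, C5 = 9, C6 = 10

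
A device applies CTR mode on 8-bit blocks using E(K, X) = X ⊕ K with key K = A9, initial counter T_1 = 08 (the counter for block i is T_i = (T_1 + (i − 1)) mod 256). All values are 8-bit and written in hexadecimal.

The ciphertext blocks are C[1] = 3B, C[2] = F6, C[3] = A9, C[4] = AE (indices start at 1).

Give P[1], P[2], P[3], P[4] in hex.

CTR decryption: S_i = E(K, T_i) where T_i is the counter for block i; P_i = C_i ⊕ S_i.
P[1]: T = 08, S = E(K, T) = A1; 3B ⊕ A1 = 9A.
P[2]: T = 09, S = E(K, T) = A0; F6 ⊕ A0 = 56.
P[3]: T = 0A, S = E(K, T) = A3; A9 ⊕ A3 = 0A.
P[4]: T = 0B, S = E(K, T) = A2; AE ⊕ A2 = 0C.

P[1] = 9A, P[2] = 56, P[3] = 0A, P[4] = 0C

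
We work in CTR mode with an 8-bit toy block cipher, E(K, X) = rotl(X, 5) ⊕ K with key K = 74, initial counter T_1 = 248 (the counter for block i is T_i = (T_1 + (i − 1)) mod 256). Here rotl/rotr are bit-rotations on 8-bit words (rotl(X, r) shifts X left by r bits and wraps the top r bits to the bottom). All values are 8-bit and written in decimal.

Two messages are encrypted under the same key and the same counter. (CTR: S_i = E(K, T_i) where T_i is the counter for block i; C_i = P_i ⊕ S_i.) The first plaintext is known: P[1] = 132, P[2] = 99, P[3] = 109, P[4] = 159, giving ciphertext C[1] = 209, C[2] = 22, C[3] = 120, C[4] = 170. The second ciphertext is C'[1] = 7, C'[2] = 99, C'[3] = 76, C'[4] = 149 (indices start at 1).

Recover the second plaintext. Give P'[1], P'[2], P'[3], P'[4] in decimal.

P'[1] = 82, P'[2] = 22, P'[3] = 89, P'[4] = 160

In CTR with a reused counter, both messages share the same keystream S_i, so C_i ⊕ C'_i = P_i ⊕ P'_i and thus P'_i = P_i ⊕ C_i ⊕ C'_i.
P'[1]: 132 ⊕ 209 ⊕ 7 = 82.
P'[2]: 99 ⊕ 22 ⊕ 99 = 22.
P'[3]: 109 ⊕ 120 ⊕ 76 = 89.
P'[4]: 159 ⊕ 170 ⊕ 149 = 160.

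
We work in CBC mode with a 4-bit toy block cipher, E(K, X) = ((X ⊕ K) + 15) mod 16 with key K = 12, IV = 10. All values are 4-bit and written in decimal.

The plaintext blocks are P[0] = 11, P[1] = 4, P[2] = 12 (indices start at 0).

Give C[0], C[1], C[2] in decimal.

CBC encryption: C_i = E(K, P_i ⊕ C_{i−1}), with C_{−1} = IV.
C[0]: P[0] ⊕ 10 = 1; E(K, 1) = 12.
C[1]: P[1] ⊕ 12 = 8; E(K, 8) = 3.
C[2]: P[2] ⊕ 3 = 15; E(K, 15) = 2.

C[0] = 12, C[1] = 3, C[2] = 2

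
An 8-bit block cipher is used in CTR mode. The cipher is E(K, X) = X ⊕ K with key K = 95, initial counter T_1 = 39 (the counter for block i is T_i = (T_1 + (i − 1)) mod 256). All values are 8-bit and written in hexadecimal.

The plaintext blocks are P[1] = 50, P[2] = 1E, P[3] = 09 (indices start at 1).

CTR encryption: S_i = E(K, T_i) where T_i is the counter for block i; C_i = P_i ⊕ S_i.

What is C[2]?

C[1]: T = 39, S = E(K, T) = AC; 50 ⊕ AC = FC.
C[2]: T = 3A, S = E(K, T) = AF; 1E ⊕ AF = B1.

C[2] = B1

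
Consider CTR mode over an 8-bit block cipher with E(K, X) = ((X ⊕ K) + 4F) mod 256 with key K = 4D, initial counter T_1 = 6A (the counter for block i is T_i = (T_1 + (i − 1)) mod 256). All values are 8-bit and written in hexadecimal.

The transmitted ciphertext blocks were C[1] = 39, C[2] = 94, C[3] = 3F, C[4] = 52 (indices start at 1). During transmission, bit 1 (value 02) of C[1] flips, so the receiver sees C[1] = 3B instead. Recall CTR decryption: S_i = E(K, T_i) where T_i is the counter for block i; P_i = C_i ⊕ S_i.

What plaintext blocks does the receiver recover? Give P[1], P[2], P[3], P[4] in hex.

Only C[1] changed, to 3B. In CTR, a change in C_i flips the same bit in P_i only; the keystream is unaffected. Decrypting the received ciphertext:
P[1]: T = 6A, S = E(K, T) = 76; 3B ⊕ 76 = 4D.
P[2]: T = 6B, S = E(K, T) = 75; 94 ⊕ 75 = E1.
P[3]: T = 6C, S = E(K, T) = 70; 3F ⊕ 70 = 4F.
P[4]: T = 6D, S = E(K, T) = 6F; 52 ⊕ 6F = 3D.
Blocks that differ from the original plaintext: P[1].

P[1] = 4D, P[2] = E1, P[3] = 4F, P[4] = 3D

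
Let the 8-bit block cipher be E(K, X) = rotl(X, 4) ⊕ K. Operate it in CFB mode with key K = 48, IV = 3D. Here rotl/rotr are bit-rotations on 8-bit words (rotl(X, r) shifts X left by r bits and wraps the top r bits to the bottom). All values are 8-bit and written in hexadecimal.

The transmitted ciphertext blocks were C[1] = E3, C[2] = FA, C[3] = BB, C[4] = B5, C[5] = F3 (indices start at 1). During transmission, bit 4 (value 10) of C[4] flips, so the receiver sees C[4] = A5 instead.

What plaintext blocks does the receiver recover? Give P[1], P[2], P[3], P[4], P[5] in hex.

P[1] = 78, P[2] = 8C, P[3] = 5C, P[4] = 56, P[5] = E1

CFB decryption: P_i = C_i ⊕ E(K, C_{i−1}), with C_{0} = IV.
Only C[4] changed, to A5. In CFB, a change in C_i flips the same bit in P_i and garbles P_{i+1}. Decrypting the received ciphertext:
P[1]: E(K, 3D) = 9B; E3 ⊕ 9B = 78.
P[2]: E(K, E3) = 76; FA ⊕ 76 = 8C.
P[3]: E(K, FA) = E7; BB ⊕ E7 = 5C.
P[4]: E(K, BB) = F3; A5 ⊕ F3 = 56.
P[5]: E(K, A5) = 12; F3 ⊕ 12 = E1.
Blocks that differ from the original plaintext: P[4], P[5].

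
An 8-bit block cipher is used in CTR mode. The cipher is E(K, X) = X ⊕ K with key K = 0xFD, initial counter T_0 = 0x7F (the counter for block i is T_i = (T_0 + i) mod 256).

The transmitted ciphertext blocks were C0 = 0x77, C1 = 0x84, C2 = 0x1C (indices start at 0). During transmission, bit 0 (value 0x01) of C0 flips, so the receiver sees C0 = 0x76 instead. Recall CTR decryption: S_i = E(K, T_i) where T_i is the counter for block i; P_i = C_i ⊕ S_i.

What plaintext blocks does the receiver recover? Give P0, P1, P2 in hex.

P0 = 0xF4, P1 = 0xF9, P2 = 0x60

Only C0 changed, to 0x76. In CTR, a change in C_i flips the same bit in P_i only; the keystream is unaffected. Decrypting the received ciphertext:
P0: T = 0x7F, S = E(K, T) = 0x82; 0x76 ⊕ 0x82 = 0xF4.
P1: T = 0x80, S = E(K, T) = 0x7D; 0x84 ⊕ 0x7D = 0xF9.
P2: T = 0x81, S = E(K, T) = 0x7C; 0x1C ⊕ 0x7C = 0x60.
Blocks that differ from the original plaintext: P0.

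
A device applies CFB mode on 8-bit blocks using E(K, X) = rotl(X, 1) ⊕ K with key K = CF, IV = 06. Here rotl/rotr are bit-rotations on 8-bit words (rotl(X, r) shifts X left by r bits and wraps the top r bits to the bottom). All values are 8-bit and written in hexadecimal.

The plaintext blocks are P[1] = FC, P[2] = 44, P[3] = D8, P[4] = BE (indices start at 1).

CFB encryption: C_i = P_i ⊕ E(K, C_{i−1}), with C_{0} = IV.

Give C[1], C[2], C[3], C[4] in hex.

C[1]: E(K, 06) = C3; FC ⊕ C3 = 3F.
C[2]: E(K, 3F) = B1; 44 ⊕ B1 = F5.
C[3]: E(K, F5) = 24; D8 ⊕ 24 = FC.
C[4]: E(K, FC) = 36; BE ⊕ 36 = 88.

C[1] = 3F, C[2] = F5, C[3] = FC, C[4] = 88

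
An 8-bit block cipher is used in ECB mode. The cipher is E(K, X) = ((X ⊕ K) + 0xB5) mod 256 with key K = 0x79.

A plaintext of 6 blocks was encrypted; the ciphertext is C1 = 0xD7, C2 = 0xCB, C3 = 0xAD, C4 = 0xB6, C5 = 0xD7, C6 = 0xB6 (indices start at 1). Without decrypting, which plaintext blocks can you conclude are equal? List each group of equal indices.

ECB encrypts each block independently with the same key, so equal ciphertext blocks imply equal plaintext blocks.
C1 = C5 = 0xD7, so P1 = P5.
C4 = C6 = 0xB6, so P4 = P6.

P1 = P5; P4 = P6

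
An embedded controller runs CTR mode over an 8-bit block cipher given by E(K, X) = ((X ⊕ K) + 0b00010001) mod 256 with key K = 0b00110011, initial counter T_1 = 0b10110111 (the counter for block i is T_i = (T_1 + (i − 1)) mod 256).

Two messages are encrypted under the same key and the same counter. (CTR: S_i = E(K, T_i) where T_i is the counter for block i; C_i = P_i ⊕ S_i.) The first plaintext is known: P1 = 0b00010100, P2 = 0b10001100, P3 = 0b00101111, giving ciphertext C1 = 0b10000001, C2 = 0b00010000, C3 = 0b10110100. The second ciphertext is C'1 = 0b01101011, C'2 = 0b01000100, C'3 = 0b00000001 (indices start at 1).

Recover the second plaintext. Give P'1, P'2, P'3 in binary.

In CTR with a reused counter, both messages share the same keystream S_i, so C_i ⊕ C'_i = P_i ⊕ P'_i and thus P'_i = P_i ⊕ C_i ⊕ C'_i.
P'1: 0b00010100 ⊕ 0b10000001 ⊕ 0b01101011 = 0b11111110.
P'2: 0b10001100 ⊕ 0b00010000 ⊕ 0b01000100 = 0b11011000.
P'3: 0b00101111 ⊕ 0b10110100 ⊕ 0b00000001 = 0b10011010.

P'1 = 0b11111110, P'2 = 0b11011000, P'3 = 0b10011010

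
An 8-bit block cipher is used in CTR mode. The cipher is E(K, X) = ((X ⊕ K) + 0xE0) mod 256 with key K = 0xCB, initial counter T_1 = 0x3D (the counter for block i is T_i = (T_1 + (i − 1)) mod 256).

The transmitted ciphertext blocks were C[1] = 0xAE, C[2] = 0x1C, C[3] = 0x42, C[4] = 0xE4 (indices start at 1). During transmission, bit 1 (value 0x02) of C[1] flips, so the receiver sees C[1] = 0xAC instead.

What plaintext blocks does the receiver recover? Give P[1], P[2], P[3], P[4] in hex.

CTR decryption: S_i = E(K, T_i) where T_i is the counter for block i; P_i = C_i ⊕ S_i.
Only C[1] changed, to 0xAC. In CTR, a change in C_i flips the same bit in P_i only; the keystream is unaffected. Decrypting the received ciphertext:
P[1]: T = 0x3D, S = E(K, T) = 0xD6; 0xAC ⊕ 0xD6 = 0x7A.
P[2]: T = 0x3E, S = E(K, T) = 0xD5; 0x1C ⊕ 0xD5 = 0xC9.
P[3]: T = 0x3F, S = E(K, T) = 0xD4; 0x42 ⊕ 0xD4 = 0x96.
P[4]: T = 0x40, S = E(K, T) = 0x6B; 0xE4 ⊕ 0x6B = 0x8F.
Blocks that differ from the original plaintext: P[1].

P[1] = 0x7A, P[2] = 0xC9, P[3] = 0x96, P[4] = 0x8F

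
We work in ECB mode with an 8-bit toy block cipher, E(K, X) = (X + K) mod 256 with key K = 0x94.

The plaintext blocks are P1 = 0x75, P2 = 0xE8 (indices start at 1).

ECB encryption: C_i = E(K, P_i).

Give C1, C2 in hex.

C1: E(K, 0x75) = 0x09.
C2: E(K, 0xE8) = 0x7C.

C1 = 0x09, C2 = 0x7C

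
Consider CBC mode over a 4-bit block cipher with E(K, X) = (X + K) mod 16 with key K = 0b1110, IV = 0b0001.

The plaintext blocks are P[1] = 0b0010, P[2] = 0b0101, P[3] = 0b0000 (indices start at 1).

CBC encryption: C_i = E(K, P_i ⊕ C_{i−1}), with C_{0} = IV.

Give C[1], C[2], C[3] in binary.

C[1]: P[1] ⊕ 0b0001 = 0b0011; E(K, 0b0011) = 0b0001.
C[2]: P[2] ⊕ 0b0001 = 0b0100; E(K, 0b0100) = 0b0010.
C[3]: P[3] ⊕ 0b0010 = 0b0010; E(K, 0b0010) = 0b0000.

C[1] = 0b0001, C[2] = 0b0010, C[3] = 0b0000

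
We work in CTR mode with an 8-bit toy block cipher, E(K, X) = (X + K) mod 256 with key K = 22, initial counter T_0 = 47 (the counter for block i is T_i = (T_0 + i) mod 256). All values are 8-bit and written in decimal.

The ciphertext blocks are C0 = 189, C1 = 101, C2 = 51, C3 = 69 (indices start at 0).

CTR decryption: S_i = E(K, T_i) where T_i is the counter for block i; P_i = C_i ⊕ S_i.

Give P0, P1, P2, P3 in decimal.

P0 = 248, P1 = 35, P2 = 116, P3 = 13

P0: T = 47, S = E(K, T) = 69; 189 ⊕ 69 = 248.
P1: T = 48, S = E(K, T) = 70; 101 ⊕ 70 = 35.
P2: T = 49, S = E(K, T) = 71; 51 ⊕ 71 = 116.
P3: T = 50, S = E(K, T) = 72; 69 ⊕ 72 = 13.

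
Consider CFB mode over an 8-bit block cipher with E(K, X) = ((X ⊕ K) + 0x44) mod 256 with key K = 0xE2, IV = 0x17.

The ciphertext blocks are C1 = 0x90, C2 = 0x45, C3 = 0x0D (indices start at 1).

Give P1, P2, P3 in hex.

CFB decryption: P_i = C_i ⊕ E(K, C_{i−1}), with C_{0} = IV.
P1: E(K, 0x17) = 0x39; 0x90 ⊕ 0x39 = 0xA9.
P2: E(K, 0x90) = 0xB6; 0x45 ⊕ 0xB6 = 0xF3.
P3: E(K, 0x45) = 0xEB; 0x0D ⊕ 0xEB = 0xE6.

P1 = 0xA9, P2 = 0xF3, P3 = 0xE6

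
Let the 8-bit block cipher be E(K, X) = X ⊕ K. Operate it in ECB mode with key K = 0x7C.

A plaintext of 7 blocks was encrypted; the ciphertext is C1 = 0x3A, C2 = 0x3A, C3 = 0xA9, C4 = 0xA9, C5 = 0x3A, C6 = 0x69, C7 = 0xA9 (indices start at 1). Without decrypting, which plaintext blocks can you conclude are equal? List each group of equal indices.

P1 = P2 = P5; P3 = P4 = P7

ECB encrypts each block independently with the same key, so equal ciphertext blocks imply equal plaintext blocks.
C1 = C2 = C5 = 0x3A, so P1 = P2 = P5.
C3 = C4 = C7 = 0xA9, so P3 = P4 = P7.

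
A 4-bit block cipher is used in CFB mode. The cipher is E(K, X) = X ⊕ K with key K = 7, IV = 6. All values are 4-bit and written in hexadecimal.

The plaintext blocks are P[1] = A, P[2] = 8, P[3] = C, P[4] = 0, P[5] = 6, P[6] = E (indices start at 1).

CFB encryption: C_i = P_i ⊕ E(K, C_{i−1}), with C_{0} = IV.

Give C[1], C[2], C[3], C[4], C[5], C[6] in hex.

C[1] = B, C[2] = 4, C[3] = F, C[4] = 8, C[5] = 9, C[6] = 0

C[1]: E(K, 6) = 1; A ⊕ 1 = B.
C[2]: E(K, B) = C; 8 ⊕ C = 4.
C[3]: E(K, 4) = 3; C ⊕ 3 = F.
C[4]: E(K, F) = 8; 0 ⊕ 8 = 8.
C[5]: E(K, 8) = F; 6 ⊕ F = 9.
C[6]: E(K, 9) = E; E ⊕ E = 0.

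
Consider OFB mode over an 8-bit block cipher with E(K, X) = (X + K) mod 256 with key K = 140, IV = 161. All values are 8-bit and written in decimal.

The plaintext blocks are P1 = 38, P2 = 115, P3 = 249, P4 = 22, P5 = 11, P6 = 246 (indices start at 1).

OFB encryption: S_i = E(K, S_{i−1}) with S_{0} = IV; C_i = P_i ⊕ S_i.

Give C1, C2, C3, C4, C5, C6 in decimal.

C1 = 11, C2 = 202, C3 = 188, C4 = 199, C5 = 86, C6 = 31

C1: S = E(K, 161) = 45; 38 ⊕ 45 = 11.
C2: S = E(K, 45) = 185; 115 ⊕ 185 = 202.
C3: S = E(K, 185) = 69; 249 ⊕ 69 = 188.
C4: S = E(K, 69) = 209; 22 ⊕ 209 = 199.
C5: S = E(K, 209) = 93; 11 ⊕ 93 = 86.
C6: S = E(K, 93) = 233; 246 ⊕ 233 = 31.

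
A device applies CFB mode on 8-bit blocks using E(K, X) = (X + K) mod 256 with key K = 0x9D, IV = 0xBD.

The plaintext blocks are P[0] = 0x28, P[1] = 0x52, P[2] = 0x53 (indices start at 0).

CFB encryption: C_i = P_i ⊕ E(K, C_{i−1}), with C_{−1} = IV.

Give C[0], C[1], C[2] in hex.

C[0]: E(K, 0xBD) = 0x5A; 0x28 ⊕ 0x5A = 0x72.
C[1]: E(K, 0x72) = 0x0F; 0x52 ⊕ 0x0F = 0x5D.
C[2]: E(K, 0x5D) = 0xFA; 0x53 ⊕ 0xFA = 0xA9.

C[0] = 0x72, C[1] = 0x5D, C[2] = 0xA9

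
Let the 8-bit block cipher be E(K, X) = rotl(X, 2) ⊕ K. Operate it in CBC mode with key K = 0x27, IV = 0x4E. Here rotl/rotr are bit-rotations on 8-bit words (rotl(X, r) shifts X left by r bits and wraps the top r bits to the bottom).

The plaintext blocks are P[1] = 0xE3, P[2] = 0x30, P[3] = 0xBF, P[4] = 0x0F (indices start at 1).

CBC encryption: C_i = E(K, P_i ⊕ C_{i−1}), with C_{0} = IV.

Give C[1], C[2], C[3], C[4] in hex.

C[1]: P[1] ⊕ 0x4E = 0xAD; E(K, 0xAD) = 0x91.
C[2]: P[2] ⊕ 0x91 = 0xA1; E(K, 0xA1) = 0xA1.
C[3]: P[3] ⊕ 0xA1 = 0x1E; E(K, 0x1E) = 0x5F.
C[4]: P[4] ⊕ 0x5F = 0x50; E(K, 0x50) = 0x66.

C[1] = 0x91, C[2] = 0xA1, C[3] = 0x5F, C[4] = 0x66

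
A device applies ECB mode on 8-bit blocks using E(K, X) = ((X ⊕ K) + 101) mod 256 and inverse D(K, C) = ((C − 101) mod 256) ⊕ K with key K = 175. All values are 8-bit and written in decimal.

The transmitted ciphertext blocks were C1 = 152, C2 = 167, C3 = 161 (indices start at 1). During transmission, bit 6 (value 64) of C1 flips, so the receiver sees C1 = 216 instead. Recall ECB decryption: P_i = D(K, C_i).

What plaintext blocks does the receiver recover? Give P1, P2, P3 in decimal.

P1 = 220, P2 = 237, P3 = 147

Only C1 changed, to 216. In ECB, a change in C_i affects only P_i. Decrypting the received ciphertext:
P1: D(K, 216) = 220.
P2: D(K, 167) = 237.
P3: D(K, 161) = 147.
Blocks that differ from the original plaintext: P1.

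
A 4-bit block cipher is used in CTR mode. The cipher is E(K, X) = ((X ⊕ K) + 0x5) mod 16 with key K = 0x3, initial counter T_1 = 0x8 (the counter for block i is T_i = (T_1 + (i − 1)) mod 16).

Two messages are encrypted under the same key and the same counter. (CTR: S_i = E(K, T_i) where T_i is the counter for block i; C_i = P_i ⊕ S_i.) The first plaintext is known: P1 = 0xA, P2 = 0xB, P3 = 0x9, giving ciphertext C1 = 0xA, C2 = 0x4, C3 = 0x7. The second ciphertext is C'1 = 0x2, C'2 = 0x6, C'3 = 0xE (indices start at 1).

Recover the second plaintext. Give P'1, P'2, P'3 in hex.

In CTR with a reused counter, both messages share the same keystream S_i, so C_i ⊕ C'_i = P_i ⊕ P'_i and thus P'_i = P_i ⊕ C_i ⊕ C'_i.
P'1: 0xA ⊕ 0xA ⊕ 0x2 = 0x2.
P'2: 0xB ⊕ 0x4 ⊕ 0x6 = 0x9.
P'3: 0x9 ⊕ 0x7 ⊕ 0xE = 0x0.

P'1 = 0x2, P'2 = 0x9, P'3 = 0x0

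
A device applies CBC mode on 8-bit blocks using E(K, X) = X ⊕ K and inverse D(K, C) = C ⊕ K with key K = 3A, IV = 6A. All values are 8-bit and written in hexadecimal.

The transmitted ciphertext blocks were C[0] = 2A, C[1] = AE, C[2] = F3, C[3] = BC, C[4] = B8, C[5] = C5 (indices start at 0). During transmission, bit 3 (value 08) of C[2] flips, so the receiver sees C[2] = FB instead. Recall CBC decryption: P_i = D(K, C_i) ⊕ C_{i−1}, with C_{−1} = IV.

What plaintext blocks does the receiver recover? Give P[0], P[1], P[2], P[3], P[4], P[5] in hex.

P[0] = 7A, P[1] = BE, P[2] = 6F, P[3] = 7D, P[4] = 3E, P[5] = 47

Only C[2] changed, to FB. In CBC, a change in C_i garbles P_i and flips the same bit in P_{i+1}. Decrypting the received ciphertext:
P[0]: D(K, 2A) = 10; 10 ⊕ 6A = 7A.
P[1]: D(K, AE) = 94; 94 ⊕ 2A = BE.
P[2]: D(K, FB) = C1; C1 ⊕ AE = 6F.
P[3]: D(K, BC) = 86; 86 ⊕ FB = 7D.
P[4]: D(K, B8) = 82; 82 ⊕ BC = 3E.
P[5]: D(K, C5) = FF; FF ⊕ B8 = 47.
Blocks that differ from the original plaintext: P[2], P[3].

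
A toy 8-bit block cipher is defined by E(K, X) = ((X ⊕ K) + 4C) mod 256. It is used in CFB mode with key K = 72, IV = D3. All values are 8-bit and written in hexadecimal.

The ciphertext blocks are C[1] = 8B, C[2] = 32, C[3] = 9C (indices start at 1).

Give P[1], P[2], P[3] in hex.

CFB decryption: P_i = C_i ⊕ E(K, C_{i−1}), with C_{0} = IV.
P[1]: E(K, D3) = ED; 8B ⊕ ED = 66.
P[2]: E(K, 8B) = 45; 32 ⊕ 45 = 77.
P[3]: E(K, 32) = 8C; 9C ⊕ 8C = 10.

P[1] = 66, P[2] = 77, P[3] = 10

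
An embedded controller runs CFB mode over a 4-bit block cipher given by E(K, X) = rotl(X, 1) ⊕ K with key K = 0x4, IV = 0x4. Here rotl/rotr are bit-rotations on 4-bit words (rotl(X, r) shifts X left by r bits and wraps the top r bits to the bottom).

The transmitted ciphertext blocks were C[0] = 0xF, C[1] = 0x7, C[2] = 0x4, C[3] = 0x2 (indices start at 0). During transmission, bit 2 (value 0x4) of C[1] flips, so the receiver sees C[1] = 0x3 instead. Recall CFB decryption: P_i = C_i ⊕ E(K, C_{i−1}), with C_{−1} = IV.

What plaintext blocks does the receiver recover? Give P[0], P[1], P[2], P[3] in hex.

P[0] = 0x3, P[1] = 0x8, P[2] = 0x6, P[3] = 0xE

Only C[1] changed, to 0x3. In CFB, a change in C_i flips the same bit in P_i and garbles P_{i+1}. Decrypting the received ciphertext:
P[0]: E(K, 0x4) = 0xC; 0xF ⊕ 0xC = 0x3.
P[1]: E(K, 0xF) = 0xB; 0x3 ⊕ 0xB = 0x8.
P[2]: E(K, 0x3) = 0x2; 0x4 ⊕ 0x2 = 0x6.
P[3]: E(K, 0x4) = 0xC; 0x2 ⊕ 0xC = 0xE.
Blocks that differ from the original plaintext: P[1], P[2].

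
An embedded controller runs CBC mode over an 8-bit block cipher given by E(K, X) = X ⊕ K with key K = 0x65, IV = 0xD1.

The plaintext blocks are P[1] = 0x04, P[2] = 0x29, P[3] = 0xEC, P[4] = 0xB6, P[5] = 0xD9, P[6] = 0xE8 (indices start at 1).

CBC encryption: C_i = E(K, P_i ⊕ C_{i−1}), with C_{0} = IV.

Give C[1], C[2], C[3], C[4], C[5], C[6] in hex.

C[1]: P[1] ⊕ 0xD1 = 0xD5; E(K, 0xD5) = 0xB0.
C[2]: P[2] ⊕ 0xB0 = 0x99; E(K, 0x99) = 0xFC.
C[3]: P[3] ⊕ 0xFC = 0x10; E(K, 0x10) = 0x75.
C[4]: P[4] ⊕ 0x75 = 0xC3; E(K, 0xC3) = 0xA6.
C[5]: P[5] ⊕ 0xA6 = 0x7F; E(K, 0x7F) = 0x1A.
C[6]: P[6] ⊕ 0x1A = 0xF2; E(K, 0xF2) = 0x97.

C[1] = 0xB0, C[2] = 0xFC, C[3] = 0x75, C[4] = 0xA6, C[5] = 0x1A, C[6] = 0x97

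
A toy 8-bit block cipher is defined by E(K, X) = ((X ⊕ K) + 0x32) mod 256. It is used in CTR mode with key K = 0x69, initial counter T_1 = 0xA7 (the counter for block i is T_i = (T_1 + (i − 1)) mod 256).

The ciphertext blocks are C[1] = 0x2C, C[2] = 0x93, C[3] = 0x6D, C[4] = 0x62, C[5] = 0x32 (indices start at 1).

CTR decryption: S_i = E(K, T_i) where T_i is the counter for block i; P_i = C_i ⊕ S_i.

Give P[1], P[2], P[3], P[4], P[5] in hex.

P[1]: T = 0xA7, S = E(K, T) = 0x00; 0x2C ⊕ 0x00 = 0x2C.
P[2]: T = 0xA8, S = E(K, T) = 0xF3; 0x93 ⊕ 0xF3 = 0x60.
P[3]: T = 0xA9, S = E(K, T) = 0xF2; 0x6D ⊕ 0xF2 = 0x9F.
P[4]: T = 0xAA, S = E(K, T) = 0xF5; 0x62 ⊕ 0xF5 = 0x97.
P[5]: T = 0xAB, S = E(K, T) = 0xF4; 0x32 ⊕ 0xF4 = 0xC6.

P[1] = 0x2C, P[2] = 0x60, P[3] = 0x9F, P[4] = 0x97, P[5] = 0xC6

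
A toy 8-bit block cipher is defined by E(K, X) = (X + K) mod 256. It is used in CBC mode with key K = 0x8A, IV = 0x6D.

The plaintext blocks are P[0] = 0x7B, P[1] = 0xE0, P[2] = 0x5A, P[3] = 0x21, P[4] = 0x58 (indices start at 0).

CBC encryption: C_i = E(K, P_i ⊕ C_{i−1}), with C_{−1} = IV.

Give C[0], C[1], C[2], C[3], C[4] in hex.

C[0]: P[0] ⊕ 0x6D = 0x16; E(K, 0x16) = 0xA0.
C[1]: P[1] ⊕ 0xA0 = 0x40; E(K, 0x40) = 0xCA.
C[2]: P[2] ⊕ 0xCA = 0x90; E(K, 0x90) = 0x1A.
C[3]: P[3] ⊕ 0x1A = 0x3B; E(K, 0x3B) = 0xC5.
C[4]: P[4] ⊕ 0xC5 = 0x9D; E(K, 0x9D) = 0x27.

C[0] = 0xA0, C[1] = 0xCA, C[2] = 0x1A, C[3] = 0xC5, C[4] = 0x27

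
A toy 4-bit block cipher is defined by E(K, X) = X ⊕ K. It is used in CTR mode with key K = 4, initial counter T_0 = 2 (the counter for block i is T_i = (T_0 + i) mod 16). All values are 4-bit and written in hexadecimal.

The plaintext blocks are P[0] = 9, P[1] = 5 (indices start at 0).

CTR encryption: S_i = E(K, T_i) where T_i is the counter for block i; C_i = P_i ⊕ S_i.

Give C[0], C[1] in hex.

C[0] = F, C[1] = 2

C[0]: T = 2, S = E(K, T) = 6; 9 ⊕ 6 = F.
C[1]: T = 3, S = E(K, T) = 7; 5 ⊕ 7 = 2.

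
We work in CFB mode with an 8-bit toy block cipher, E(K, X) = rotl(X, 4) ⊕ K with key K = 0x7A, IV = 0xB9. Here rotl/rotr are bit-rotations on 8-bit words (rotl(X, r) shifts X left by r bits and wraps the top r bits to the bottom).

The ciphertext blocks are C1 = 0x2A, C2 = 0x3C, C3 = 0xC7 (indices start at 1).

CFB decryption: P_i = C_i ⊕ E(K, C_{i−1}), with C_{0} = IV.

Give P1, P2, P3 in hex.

P1 = 0xCB, P2 = 0xE4, P3 = 0x7E

P1: E(K, 0xB9) = 0xE1; 0x2A ⊕ 0xE1 = 0xCB.
P2: E(K, 0x2A) = 0xD8; 0x3C ⊕ 0xD8 = 0xE4.
P3: E(K, 0x3C) = 0xB9; 0xC7 ⊕ 0xB9 = 0x7E.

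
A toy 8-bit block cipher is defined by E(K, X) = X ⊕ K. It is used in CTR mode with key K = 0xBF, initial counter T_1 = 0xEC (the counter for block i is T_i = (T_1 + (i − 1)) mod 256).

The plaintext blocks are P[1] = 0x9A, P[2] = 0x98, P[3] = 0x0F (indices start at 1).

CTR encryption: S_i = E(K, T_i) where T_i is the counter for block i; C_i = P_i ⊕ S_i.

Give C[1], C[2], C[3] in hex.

C[1]: T = 0xEC, S = E(K, T) = 0x53; 0x9A ⊕ 0x53 = 0xC9.
C[2]: T = 0xED, S = E(K, T) = 0x52; 0x98 ⊕ 0x52 = 0xCA.
C[3]: T = 0xEE, S = E(K, T) = 0x51; 0x0F ⊕ 0x51 = 0x5E.

C[1] = 0xC9, C[2] = 0xCA, C[3] = 0x5E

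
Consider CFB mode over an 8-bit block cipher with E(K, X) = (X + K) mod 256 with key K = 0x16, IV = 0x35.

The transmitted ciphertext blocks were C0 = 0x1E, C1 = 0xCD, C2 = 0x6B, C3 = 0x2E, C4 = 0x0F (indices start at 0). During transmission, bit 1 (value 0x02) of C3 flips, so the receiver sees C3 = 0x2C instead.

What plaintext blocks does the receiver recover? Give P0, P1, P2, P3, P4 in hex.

CFB decryption: P_i = C_i ⊕ E(K, C_{i−1}), with C_{−1} = IV.
Only C3 changed, to 0x2C. In CFB, a change in C_i flips the same bit in P_i and garbles P_{i+1}. Decrypting the received ciphertext:
P0: E(K, 0x35) = 0x4B; 0x1E ⊕ 0x4B = 0x55.
P1: E(K, 0x1E) = 0x34; 0xCD ⊕ 0x34 = 0xF9.
P2: E(K, 0xCD) = 0xE3; 0x6B ⊕ 0xE3 = 0x88.
P3: E(K, 0x6B) = 0x81; 0x2C ⊕ 0x81 = 0xAD.
P4: E(K, 0x2C) = 0x42; 0x0F ⊕ 0x42 = 0x4D.
Blocks that differ from the original plaintext: P3, P4.

P0 = 0x55, P1 = 0xF9, P2 = 0x88, P3 = 0xAD, P4 = 0x4D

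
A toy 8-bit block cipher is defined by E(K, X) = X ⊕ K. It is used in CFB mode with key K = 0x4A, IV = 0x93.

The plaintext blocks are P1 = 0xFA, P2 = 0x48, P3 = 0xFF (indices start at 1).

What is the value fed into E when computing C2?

CFB encryption: C_i = P_i ⊕ E(K, C_{i−1}), with C_{0} = IV.
C1: E(K, 0x93) = 0xD9; 0xFA ⊕ 0xD9 = 0x23.
C2: E(K, 0x23) = 0x69; 0x48 ⊕ 0x69 = 0x21.
So the input to E for block 2 is 0x23.

0x23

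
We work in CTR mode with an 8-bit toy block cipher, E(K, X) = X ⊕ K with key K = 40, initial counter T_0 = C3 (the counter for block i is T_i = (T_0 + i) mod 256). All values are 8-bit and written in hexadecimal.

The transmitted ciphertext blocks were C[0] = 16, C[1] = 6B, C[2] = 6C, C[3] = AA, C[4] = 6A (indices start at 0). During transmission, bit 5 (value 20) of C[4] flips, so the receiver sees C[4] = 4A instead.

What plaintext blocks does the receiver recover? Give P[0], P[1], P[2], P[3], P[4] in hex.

P[0] = 95, P[1] = EF, P[2] = E9, P[3] = 2C, P[4] = CD

CTR decryption: S_i = E(K, T_i) where T_i is the counter for block i; P_i = C_i ⊕ S_i.
Only C[4] changed, to 4A. In CTR, a change in C_i flips the same bit in P_i only; the keystream is unaffected. Decrypting the received ciphertext:
P[0]: T = C3, S = E(K, T) = 83; 16 ⊕ 83 = 95.
P[1]: T = C4, S = E(K, T) = 84; 6B ⊕ 84 = EF.
P[2]: T = C5, S = E(K, T) = 85; 6C ⊕ 85 = E9.
P[3]: T = C6, S = E(K, T) = 86; AA ⊕ 86 = 2C.
P[4]: T = C7, S = E(K, T) = 87; 4A ⊕ 87 = CD.
Blocks that differ from the original plaintext: P[4].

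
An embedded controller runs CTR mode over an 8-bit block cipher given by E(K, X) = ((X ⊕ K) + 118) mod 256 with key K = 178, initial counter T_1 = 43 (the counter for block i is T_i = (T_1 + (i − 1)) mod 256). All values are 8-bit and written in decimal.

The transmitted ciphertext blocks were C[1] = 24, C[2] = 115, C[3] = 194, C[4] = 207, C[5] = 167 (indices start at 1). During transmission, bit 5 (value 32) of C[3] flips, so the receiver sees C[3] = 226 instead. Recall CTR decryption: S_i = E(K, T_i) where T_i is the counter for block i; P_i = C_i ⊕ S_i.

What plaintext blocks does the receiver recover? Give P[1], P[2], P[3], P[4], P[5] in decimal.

Only C[3] changed, to 226. In CTR, a change in C_i flips the same bit in P_i only; the keystream is unaffected. Decrypting the received ciphertext:
P[1]: T = 43, S = E(K, T) = 15; 24 ⊕ 15 = 23.
P[2]: T = 44, S = E(K, T) = 20; 115 ⊕ 20 = 103.
P[3]: T = 45, S = E(K, T) = 21; 226 ⊕ 21 = 247.
P[4]: T = 46, S = E(K, T) = 18; 207 ⊕ 18 = 221.
P[5]: T = 47, S = E(K, T) = 19; 167 ⊕ 19 = 180.
Blocks that differ from the original plaintext: P[3].

P[1] = 23, P[2] = 103, P[3] = 247, P[4] = 221, P[5] = 180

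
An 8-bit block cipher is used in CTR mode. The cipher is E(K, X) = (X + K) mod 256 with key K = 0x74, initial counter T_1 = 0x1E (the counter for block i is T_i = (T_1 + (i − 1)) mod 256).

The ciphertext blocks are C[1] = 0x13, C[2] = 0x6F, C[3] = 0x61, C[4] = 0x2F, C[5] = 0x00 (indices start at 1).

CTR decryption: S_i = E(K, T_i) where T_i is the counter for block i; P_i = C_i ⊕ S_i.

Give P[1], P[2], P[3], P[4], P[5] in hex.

P[1] = 0x81, P[2] = 0xFC, P[3] = 0xF5, P[4] = 0xBA, P[5] = 0x96

P[1]: T = 0x1E, S = E(K, T) = 0x92; 0x13 ⊕ 0x92 = 0x81.
P[2]: T = 0x1F, S = E(K, T) = 0x93; 0x6F ⊕ 0x93 = 0xFC.
P[3]: T = 0x20, S = E(K, T) = 0x94; 0x61 ⊕ 0x94 = 0xF5.
P[4]: T = 0x21, S = E(K, T) = 0x95; 0x2F ⊕ 0x95 = 0xBA.
P[5]: T = 0x22, S = E(K, T) = 0x96; 0x00 ⊕ 0x96 = 0x96.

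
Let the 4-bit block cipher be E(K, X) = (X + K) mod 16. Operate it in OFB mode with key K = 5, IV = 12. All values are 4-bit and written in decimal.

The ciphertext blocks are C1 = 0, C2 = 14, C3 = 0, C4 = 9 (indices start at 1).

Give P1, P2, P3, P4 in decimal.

OFB decryption: S_i = E(K, S_{i−1}) with S_{0} = IV; P_i = C_i ⊕ S_i.
P1: S = E(K, 12) = 1; 0 ⊕ 1 = 1.
P2: S = E(K, 1) = 6; 14 ⊕ 6 = 8.
P3: S = E(K, 6) = 11; 0 ⊕ 11 = 11.
P4: S = E(K, 11) = 0; 9 ⊕ 0 = 9.

P1 = 1, P2 = 8, P3 = 11, P4 = 9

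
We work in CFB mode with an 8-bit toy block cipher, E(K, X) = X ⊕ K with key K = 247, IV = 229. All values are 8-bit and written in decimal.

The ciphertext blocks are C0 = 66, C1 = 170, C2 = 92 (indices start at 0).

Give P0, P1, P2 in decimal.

CFB decryption: P_i = C_i ⊕ E(K, C_{i−1}), with C_{−1} = IV.
P0: E(K, 229) = 18; 66 ⊕ 18 = 80.
P1: E(K, 66) = 181; 170 ⊕ 181 = 31.
P2: E(K, 170) = 93; 92 ⊕ 93 = 1.

P0 = 80, P1 = 31, P2 = 1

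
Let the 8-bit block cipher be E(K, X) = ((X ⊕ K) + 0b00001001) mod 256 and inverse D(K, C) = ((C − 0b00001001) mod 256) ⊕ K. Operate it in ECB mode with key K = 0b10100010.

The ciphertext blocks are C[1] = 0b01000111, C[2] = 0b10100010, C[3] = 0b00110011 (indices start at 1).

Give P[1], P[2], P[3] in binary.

P[1] = 0b10011100, P[2] = 0b00111011, P[3] = 0b10001000

ECB decryption: P_i = D(K, C_i).
P[1]: D(K, 0b01000111) = 0b10011100.
P[2]: D(K, 0b10100010) = 0b00111011.
P[3]: D(K, 0b00110011) = 0b10001000.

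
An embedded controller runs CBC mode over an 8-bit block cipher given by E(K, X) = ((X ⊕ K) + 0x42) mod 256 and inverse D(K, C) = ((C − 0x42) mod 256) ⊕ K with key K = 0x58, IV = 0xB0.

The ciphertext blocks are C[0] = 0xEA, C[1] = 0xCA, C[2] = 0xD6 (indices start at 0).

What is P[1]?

CBC decryption: P_i = D(K, C_i) ⊕ C_{i−1}, with C_{−1} = IV.
P[1]: D(K, 0xCA) = 0xD0; 0xD0 ⊕ 0xEA = 0x3A.

P[1] = 0x3A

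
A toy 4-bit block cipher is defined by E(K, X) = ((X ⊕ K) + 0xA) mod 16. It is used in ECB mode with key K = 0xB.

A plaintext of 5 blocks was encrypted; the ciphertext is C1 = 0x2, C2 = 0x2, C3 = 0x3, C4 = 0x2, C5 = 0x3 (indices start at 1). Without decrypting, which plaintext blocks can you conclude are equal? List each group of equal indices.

P1 = P2 = P4; P3 = P5

ECB encrypts each block independently with the same key, so equal ciphertext blocks imply equal plaintext blocks.
C1 = C2 = C4 = 0x2, so P1 = P2 = P4.
C3 = C5 = 0x3, so P3 = P5.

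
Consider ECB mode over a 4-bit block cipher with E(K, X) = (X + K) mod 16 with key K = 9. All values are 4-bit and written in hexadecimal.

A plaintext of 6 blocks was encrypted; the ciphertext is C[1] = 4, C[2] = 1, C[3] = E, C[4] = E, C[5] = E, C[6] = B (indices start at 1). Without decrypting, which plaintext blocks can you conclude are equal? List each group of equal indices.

P[3] = P[4] = P[5]

ECB encrypts each block independently with the same key, so equal ciphertext blocks imply equal plaintext blocks.
C[3] = C[4] = C[5] = E, so P[3] = P[4] = P[5].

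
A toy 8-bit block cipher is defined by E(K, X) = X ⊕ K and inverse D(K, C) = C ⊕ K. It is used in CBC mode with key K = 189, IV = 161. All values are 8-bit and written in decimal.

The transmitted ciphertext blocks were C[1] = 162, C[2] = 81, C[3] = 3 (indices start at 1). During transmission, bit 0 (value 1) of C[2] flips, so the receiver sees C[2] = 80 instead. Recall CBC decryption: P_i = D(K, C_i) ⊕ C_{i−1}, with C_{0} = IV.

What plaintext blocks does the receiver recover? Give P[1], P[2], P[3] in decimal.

P[1] = 190, P[2] = 79, P[3] = 238

Only C[2] changed, to 80. In CBC, a change in C_i garbles P_i and flips the same bit in P_{i+1}. Decrypting the received ciphertext:
P[1]: D(K, 162) = 31; 31 ⊕ 161 = 190.
P[2]: D(K, 80) = 237; 237 ⊕ 162 = 79.
P[3]: D(K, 3) = 190; 190 ⊕ 80 = 238.
Blocks that differ from the original plaintext: P[2], P[3].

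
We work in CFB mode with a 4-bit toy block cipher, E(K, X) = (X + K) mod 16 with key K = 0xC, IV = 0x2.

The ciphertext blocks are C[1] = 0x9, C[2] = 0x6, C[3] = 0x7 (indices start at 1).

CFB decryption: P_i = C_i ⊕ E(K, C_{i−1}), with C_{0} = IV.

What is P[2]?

P[2]: E(K, 0x9) = 0x5; 0x6 ⊕ 0x5 = 0x3.

P[2] = 0x3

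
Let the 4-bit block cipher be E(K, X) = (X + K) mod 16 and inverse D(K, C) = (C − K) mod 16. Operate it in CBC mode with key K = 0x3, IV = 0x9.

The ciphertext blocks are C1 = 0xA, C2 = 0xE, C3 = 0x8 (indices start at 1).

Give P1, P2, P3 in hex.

P1 = 0xE, P2 = 0x1, P3 = 0xB

CBC decryption: P_i = D(K, C_i) ⊕ C_{i−1}, with C_{0} = IV.
P1: D(K, 0xA) = 0x7; 0x7 ⊕ 0x9 = 0xE.
P2: D(K, 0xE) = 0xB; 0xB ⊕ 0xA = 0x1.
P3: D(K, 0x8) = 0x5; 0x5 ⊕ 0xE = 0xB.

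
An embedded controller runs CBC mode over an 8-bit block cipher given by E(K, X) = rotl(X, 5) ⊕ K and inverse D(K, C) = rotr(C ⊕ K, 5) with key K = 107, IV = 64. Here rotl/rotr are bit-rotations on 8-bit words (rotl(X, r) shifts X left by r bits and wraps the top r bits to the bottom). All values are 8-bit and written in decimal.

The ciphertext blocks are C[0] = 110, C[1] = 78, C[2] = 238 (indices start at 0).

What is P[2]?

P[2] = 98

CBC decryption: P_i = D(K, C_i) ⊕ C_{i−1}, with C_{−1} = IV.
P[2]: D(K, 238) = 44; 44 ⊕ 78 = 98.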